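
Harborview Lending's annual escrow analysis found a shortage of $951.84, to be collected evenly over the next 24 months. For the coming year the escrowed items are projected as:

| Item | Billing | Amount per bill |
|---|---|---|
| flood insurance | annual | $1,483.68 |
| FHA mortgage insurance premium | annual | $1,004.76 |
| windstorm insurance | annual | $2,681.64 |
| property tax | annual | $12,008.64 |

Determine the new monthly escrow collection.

Flood insurance — $1,483.68 annually
FHA mortgage insurance premium — $1,004.76 annually
Windstorm insurance — $2,681.64 annually
Property tax — $12,008.64 annually
Combined annual = $1,483.68 + $1,004.76 + $2,681.64 + $12,008.64 = $17,178.72
Monthly = $17,178.72 ÷ 12 = $1,431.56
Shortage spread = $951.84 ÷ 24 = $39.66/mo
Adjusted monthly = $1,431.56 + $39.66 = $1,471.22

$1,471.22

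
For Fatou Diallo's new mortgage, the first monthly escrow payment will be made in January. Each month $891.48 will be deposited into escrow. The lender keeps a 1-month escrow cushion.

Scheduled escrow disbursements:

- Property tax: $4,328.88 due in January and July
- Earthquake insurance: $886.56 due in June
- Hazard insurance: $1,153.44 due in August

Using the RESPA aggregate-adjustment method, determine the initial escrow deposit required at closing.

$4,457.40

Cushion = 1 × $891.48 = $891.48
Trial balance (start $0, +$891.48 each month, − disbursements):
  Jan: +$891.48 − $4,328.88 → -$3,437.40
  Feb: +$891.48 → -$2,545.92
  Mar: +$891.48 → -$1,654.44
  Apr: +$891.48 → -$762.96
  May: +$891.48 → $128.52
  Jun: +$891.48 − $886.56 → $133.44
  Jul: +$891.48 − $4,328.88 → -$3,303.96
  Aug: +$891.48 − $1,153.44 → -$3,565.92
  Sep: +$891.48 → -$2,674.44
  Oct: +$891.48 → -$1,782.96
  Nov: +$891.48 → -$891.48
  Dec: +$891.48 → $0.00
Lowest trial balance = -$3,565.92 (Aug)
Initial deposit = cushion − low point = $891.48 − (-$3,565.92) = $4,457.40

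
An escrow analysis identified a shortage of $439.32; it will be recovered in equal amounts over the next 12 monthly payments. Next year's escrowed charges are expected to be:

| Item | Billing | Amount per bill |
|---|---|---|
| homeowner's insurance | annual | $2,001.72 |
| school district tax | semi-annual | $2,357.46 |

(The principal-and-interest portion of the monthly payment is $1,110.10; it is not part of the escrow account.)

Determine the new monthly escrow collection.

$596.33

Homeowner's insurance: $2,001.72 annually
School district tax: $2,357.46 × 2 = $4,714.92 annually
Total per year = $2,001.72 + $4,714.92 = $6,716.64
Base monthly escrow = $6,716.64 / 12 = $559.72
Shortage spread = $439.32 ÷ 12 = $36.61/mo
Adjusted monthly = $559.72 + $36.61 = $596.33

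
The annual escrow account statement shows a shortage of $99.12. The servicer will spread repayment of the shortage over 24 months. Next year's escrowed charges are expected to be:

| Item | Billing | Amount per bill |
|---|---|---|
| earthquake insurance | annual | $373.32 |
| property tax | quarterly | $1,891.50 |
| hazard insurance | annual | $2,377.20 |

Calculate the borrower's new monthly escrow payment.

Earthquake insurance: $373.32/yr
Property tax: $1,891.50 × 4 = $7,566.00/yr
Hazard insurance: $2,377.20/yr
Yearly total = $10,316.52
Monthly = $10,316.52 ÷ 12 = $859.71
Shortage spread = $99.12 / 24 = $4.13/mo
Adjusted monthly = $859.71 + $4.13 = $863.84

$863.84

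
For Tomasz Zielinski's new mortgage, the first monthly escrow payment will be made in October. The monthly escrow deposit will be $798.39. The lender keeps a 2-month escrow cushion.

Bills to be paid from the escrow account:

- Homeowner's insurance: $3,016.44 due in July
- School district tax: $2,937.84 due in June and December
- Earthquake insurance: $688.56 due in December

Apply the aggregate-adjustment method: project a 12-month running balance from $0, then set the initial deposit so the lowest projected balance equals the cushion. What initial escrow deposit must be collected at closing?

Cushion = 2 × $798.39 = $1,596.78
Trial balance (start $0, +$798.39 each month, − disbursements):
  Oct: +$798.39 → $798.39
  Nov: +$798.39 → $1,596.78
  Dec: +$798.39 − $3,626.40 → -$1,231.23
  Jan: +$798.39 → -$432.84
  Feb: +$798.39 → $365.55
  Mar: +$798.39 → $1,163.94
  Apr: +$798.39 → $1,962.33
  May: +$798.39 → $2,760.72
  Jun: +$798.39 − $2,937.84 → $621.27
  Jul: +$798.39 − $3,016.44 → -$1,596.78
  Aug: +$798.39 → -$798.39
  Sep: +$798.39 → $0.00
Lowest trial balance = -$1,596.78 (Jul)
Initial deposit = cushion − low point = $1,596.78 − (-$1,596.78) = $3,193.56

$3,193.56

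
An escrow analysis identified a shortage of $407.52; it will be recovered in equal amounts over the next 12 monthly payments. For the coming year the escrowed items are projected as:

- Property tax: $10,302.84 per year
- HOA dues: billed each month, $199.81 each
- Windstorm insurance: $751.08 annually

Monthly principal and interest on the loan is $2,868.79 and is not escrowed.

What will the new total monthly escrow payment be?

Property tax: $10,302.84 per year
HOA dues: $199.81 × 12 = $2,397.72 per year
Windstorm insurance: $751.08 per year
Total per year = $13,451.64
Monthly escrow = $13,451.64 / 12 = $1,120.97
Shortage per month = $407.52 ÷ 12 = $33.96
New monthly escrow = $1,120.97 + $33.96 = $1,154.93

$1,154.93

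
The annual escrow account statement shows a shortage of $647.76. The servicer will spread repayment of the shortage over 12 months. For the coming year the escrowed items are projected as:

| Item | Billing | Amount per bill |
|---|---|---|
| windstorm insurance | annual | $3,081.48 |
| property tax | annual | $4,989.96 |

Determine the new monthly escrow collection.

$726.60

Windstorm insurance = $3,081.48 annually
Property tax = $4,989.96 annually
Total per year = $8,071.44
Monthly = $8,071.44 / 12 = $672.62
Monthly shortage recovery: $647.76 ÷ 12 = $53.98
New monthly escrow = $672.62 + $53.98 = $726.60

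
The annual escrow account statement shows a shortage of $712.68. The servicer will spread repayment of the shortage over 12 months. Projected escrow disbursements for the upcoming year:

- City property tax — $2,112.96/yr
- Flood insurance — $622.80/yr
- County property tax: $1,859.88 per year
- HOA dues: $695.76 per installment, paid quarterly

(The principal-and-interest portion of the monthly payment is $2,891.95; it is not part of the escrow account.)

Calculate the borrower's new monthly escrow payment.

$674.28

City property tax — $2,112.96 per year
Flood insurance — $622.80 per year
County property tax — $1,859.88 per year
HOA dues — $695.76 × 4 = $2,783.04 per year
Annual escrow total = $2,112.96 + $622.80 + $1,859.88 + $2,783.04 = $7,378.68
Per month = $7,378.68 ÷ 12 = $614.89
Shortage spread = $712.68 ÷ 12 = $59.39/mo
New monthly escrow = $614.89 + $59.39 = $674.28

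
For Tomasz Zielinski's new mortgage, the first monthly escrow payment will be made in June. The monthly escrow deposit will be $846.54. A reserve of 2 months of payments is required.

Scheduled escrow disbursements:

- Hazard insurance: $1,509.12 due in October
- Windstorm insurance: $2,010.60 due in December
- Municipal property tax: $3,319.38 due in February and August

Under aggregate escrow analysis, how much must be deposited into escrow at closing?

$4,232.70

Cushion = 2 × $846.54 = $1,693.08
Trial balance (start $0, +$846.54 each month, − disbursements):
  Jun: +$846.54 → $846.54
  Jul: +$846.54 → $1,693.08
  Aug: +$846.54 − $3,319.38 → -$779.76
  Sep: +$846.54 → $66.78
  Oct: +$846.54 − $1,509.12 → -$595.80
  Nov: +$846.54 → $250.74
  Dec: +$846.54 − $2,010.60 → -$913.32
  Jan: +$846.54 → -$66.78
  Feb: +$846.54 − $3,319.38 → -$2,539.62
  Mar: +$846.54 → -$1,693.08
  Apr: +$846.54 → -$846.54
  May: +$846.54 → $0.00
Lowest trial balance = -$2,539.62 (Feb)
Initial deposit = cushion − low point = $1,693.08 − (-$2,539.62) = $4,232.70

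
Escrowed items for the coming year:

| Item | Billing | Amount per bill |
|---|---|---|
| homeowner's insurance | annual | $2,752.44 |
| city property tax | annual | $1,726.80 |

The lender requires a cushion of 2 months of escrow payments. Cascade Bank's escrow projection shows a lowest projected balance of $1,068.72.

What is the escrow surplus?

$322.18

Homeowner's insurance = $2,752.44 per year
City property tax = $1,726.80 per year
Total per year = $2,752.44 + $1,726.80 = $4,479.24
Monthly = $4,479.24 / 12 = $373.27
Required cushion = 2 × $373.27 = $746.54
Excess over cushion: $1,068.72 − $746.54 = $322.18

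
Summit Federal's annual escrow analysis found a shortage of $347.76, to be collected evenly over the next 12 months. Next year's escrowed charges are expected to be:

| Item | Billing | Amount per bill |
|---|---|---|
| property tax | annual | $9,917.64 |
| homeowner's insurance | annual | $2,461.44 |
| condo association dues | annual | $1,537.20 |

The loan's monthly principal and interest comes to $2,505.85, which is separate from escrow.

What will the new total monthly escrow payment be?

Property tax: $9,917.64 annually
Homeowner's insurance: $2,461.44 annually
Condo association dues: $1,537.20 annually
Yearly total = $13,916.28
Base monthly escrow = $13,916.28 ÷ 12 = $1,159.69
Shortage spread = $347.76 ÷ 12 = $28.98/mo
Adjusted monthly = $1,159.69 + $28.98 = $1,188.67

$1,188.67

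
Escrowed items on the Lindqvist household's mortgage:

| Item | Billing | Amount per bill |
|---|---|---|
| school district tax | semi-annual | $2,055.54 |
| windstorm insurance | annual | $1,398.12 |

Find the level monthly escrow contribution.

$459.10

School district tax: $2,055.54 × 2 = $4,111.08
Windstorm insurance: $1,398.12
Annual escrow total = $4,111.08 + $1,398.12 = $5,509.20
Monthly = $5,509.20 ÷ 12 = $459.10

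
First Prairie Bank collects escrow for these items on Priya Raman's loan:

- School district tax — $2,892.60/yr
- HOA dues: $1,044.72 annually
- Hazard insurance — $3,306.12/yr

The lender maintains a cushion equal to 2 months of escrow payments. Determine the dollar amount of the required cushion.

School district tax: $2,892.60 annually
HOA dues: $1,044.72 annually
Hazard insurance: $3,306.12 annually
Yearly total = $7,243.44
Monthly escrow = $7,243.44 ÷ 12 = $603.62
Required cushion = 2 × $603.62 = $1,207.24

$1,207.24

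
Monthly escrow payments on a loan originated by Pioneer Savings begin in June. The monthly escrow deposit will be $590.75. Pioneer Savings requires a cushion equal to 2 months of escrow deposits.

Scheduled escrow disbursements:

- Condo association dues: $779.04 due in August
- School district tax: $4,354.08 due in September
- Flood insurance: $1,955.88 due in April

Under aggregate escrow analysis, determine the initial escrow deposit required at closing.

$3,951.62

Cushion = 2 × $590.75 = $1,181.50
Trial balance (start $0, +$590.75 each month, − disbursements):
  Jun: +$590.75 → $590.75
  Jul: +$590.75 → $1,181.50
  Aug: +$590.75 − $779.04 → $993.21
  Sep: +$590.75 − $4,354.08 → -$2,770.12
  Oct: +$590.75 → -$2,179.37
  Nov: +$590.75 → -$1,588.62
  Dec: +$590.75 → -$997.87
  Jan: +$590.75 → -$407.12
  Feb: +$590.75 → $183.63
  Mar: +$590.75 → $774.38
  Apr: +$590.75 − $1,955.88 → -$590.75
  May: +$590.75 → $0.00
Lowest trial balance = -$2,770.12 (Sep)
Initial deposit = cushion − low point = $1,181.50 − (-$2,770.12) = $3,951.62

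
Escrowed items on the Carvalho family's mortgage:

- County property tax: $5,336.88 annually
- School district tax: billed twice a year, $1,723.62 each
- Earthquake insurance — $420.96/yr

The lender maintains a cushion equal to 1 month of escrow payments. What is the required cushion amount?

$767.09

County property tax: $5,336.88 per year
School district tax: $1,723.62 × 2 = $3,447.24 per year
Earthquake insurance: $420.96 per year
Total annual escrow = $9,205.08
Monthly = $9,205.08 ÷ 12 = $767.09
Reserve = 1 × $767.09 = $767.09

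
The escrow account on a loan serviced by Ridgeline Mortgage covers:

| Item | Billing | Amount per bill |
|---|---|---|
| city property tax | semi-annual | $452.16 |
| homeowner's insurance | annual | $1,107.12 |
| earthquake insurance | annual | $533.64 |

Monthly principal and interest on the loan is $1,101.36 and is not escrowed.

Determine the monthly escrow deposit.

City property tax = $452.16 × 2 = $904.32
Homeowner's insurance = $1,107.12
Earthquake insurance = $533.64
Yearly total = $2,545.08
Monthly = $2,545.08 / 12 = $212.09

$212.09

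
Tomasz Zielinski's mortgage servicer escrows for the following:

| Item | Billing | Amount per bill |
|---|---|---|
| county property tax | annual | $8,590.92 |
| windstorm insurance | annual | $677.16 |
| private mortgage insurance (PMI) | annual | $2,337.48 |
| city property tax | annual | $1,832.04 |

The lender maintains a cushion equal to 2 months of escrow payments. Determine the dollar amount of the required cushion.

County property tax = $8,590.92
Windstorm insurance = $677.16
Private mortgage insurance (PMI) = $2,337.48
City property tax = $1,832.04
Annual escrow total = $8,590.92 + $677.16 + $2,337.48 + $1,832.04 = $13,437.60
Monthly = $13,437.60 ÷ 12 = $1,119.80
Cushion = 2 × $1,119.80 = $2,239.60

$2,239.60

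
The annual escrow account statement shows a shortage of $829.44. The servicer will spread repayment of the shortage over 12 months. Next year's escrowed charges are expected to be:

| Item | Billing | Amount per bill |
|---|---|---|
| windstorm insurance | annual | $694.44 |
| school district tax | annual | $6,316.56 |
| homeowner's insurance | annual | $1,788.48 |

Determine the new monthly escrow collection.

$802.41

Windstorm insurance = $694.44 per year
School district tax = $6,316.56 per year
Homeowner's insurance = $1,788.48 per year
Annual escrow total = $694.44 + $6,316.56 + $1,788.48 = $8,799.48
Monthly = $8,799.48 / 12 = $733.29
Monthly shortage recovery: $829.44 ÷ 12 = $69.12
Adjusted monthly = $733.29 + $69.12 = $802.41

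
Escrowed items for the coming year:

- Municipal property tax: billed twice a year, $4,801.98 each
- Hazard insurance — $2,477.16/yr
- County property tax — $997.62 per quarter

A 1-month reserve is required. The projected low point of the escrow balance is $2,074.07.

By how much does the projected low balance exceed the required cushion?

Municipal property tax — $4,801.98 × 2 = $9,603.96 per year
Hazard insurance — $2,477.16 per year
County property tax — $997.62 × 4 = $3,990.48 per year
Total per year = $9,603.96 + $2,477.16 + $3,990.48 = $16,071.60
Per month = $16,071.60 ÷ 12 = $1,339.30
Required cushion = 1 × $1,339.30 = $1,339.30
Surplus = $2,074.07 − $1,339.30 = $734.77

$734.77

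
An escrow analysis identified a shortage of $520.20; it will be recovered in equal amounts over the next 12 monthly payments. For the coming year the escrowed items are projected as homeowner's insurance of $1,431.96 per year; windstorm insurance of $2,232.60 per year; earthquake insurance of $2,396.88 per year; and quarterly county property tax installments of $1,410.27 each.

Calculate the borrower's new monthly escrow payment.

$1,018.56

Homeowner's insurance = $1,431.96 annually
Windstorm insurance = $2,232.60 annually
Earthquake insurance = $2,396.88 annually
County property tax = $1,410.27 × 4 = $5,641.08 annually
Combined annual = $1,431.96 + $2,232.60 + $2,396.88 + $5,641.08 = $11,702.52
Monthly escrow = $11,702.52 / 12 = $975.21
Shortage spread = $520.20 ÷ 12 = $43.35/mo
New monthly escrow = $975.21 + $43.35 = $1,018.56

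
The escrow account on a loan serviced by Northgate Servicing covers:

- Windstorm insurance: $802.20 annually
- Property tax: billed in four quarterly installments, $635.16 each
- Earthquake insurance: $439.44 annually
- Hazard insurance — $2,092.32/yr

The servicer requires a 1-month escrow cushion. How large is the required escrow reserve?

Windstorm insurance — $802.20
Property tax — $635.16 × 4 = $2,540.64
Earthquake insurance — $439.44
Hazard insurance — $2,092.32
Combined annual = $802.20 + $2,540.64 + $439.44 + $2,092.32 = $5,874.60
Per month = $5,874.60 ÷ 12 = $489.55
Reserve = 1 × $489.55 = $489.55

$489.55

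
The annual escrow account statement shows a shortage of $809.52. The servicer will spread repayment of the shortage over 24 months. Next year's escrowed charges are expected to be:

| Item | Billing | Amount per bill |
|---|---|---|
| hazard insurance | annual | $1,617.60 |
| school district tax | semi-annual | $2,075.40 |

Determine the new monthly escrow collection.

Hazard insurance: $1,617.60/yr
School district tax: $2,075.40 × 2 = $4,150.80/yr
Annual escrow total = $1,617.60 + $4,150.80 = $5,768.40
Monthly escrow = $5,768.40 / 12 = $480.70
Monthly shortage recovery: $809.52 ÷ 24 = $33.73
New monthly escrow = $480.70 + $33.73 = $514.43

$514.43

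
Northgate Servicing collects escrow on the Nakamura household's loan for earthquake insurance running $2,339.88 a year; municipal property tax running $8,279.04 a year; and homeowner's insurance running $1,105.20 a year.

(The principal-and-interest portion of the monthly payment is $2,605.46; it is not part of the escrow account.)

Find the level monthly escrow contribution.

Earthquake insurance = $2,339.88
Municipal property tax = $8,279.04
Homeowner's insurance = $1,105.20
Total annual escrow = $2,339.88 + $8,279.04 + $1,105.20 = $11,724.12
Per month = $11,724.12 / 12 = $977.01

$977.01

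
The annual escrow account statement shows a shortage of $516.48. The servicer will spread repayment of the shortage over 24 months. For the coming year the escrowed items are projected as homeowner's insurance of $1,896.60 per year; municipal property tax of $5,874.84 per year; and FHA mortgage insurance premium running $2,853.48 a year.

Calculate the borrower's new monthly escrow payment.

Homeowner's insurance = $1,896.60 per year
Municipal property tax = $5,874.84 per year
FHA mortgage insurance premium = $2,853.48 per year
Yearly total = $1,896.60 + $5,874.84 + $2,853.48 = $10,624.92
Per month = $10,624.92 / 12 = $885.41
Shortage spread = $516.48 / 24 = $21.52/mo
New monthly escrow = $885.41 + $21.52 = $906.93

$906.93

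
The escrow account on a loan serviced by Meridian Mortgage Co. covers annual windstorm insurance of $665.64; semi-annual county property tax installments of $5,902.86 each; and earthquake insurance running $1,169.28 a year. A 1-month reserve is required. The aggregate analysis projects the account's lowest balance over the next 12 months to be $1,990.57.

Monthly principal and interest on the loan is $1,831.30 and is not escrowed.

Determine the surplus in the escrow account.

Windstorm insurance — $665.64
County property tax — $5,902.86 × 2 = $11,805.72
Earthquake insurance — $1,169.28
Combined annual = $665.64 + $11,805.72 + $1,169.28 = $13,640.64
Monthly escrow = $13,640.64 ÷ 12 = $1,136.72
Cushion = 1 × $1,136.72 = $1,136.72
Excess over cushion: $1,990.57 − $1,136.72 = $853.85

$853.85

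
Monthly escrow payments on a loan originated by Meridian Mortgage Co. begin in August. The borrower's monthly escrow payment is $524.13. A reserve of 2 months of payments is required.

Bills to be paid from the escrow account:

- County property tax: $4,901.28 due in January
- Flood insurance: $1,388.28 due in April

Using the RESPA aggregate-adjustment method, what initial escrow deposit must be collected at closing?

$2,804.76

Cushion = 2 × $524.13 = $1,048.26
Trial balance (start $0, +$524.13 each month, − disbursements):
  Aug: +$524.13 → $524.13
  Sep: +$524.13 → $1,048.26
  Oct: +$524.13 → $1,572.39
  Nov: +$524.13 → $2,096.52
  Dec: +$524.13 → $2,620.65
  Jan: +$524.13 − $4,901.28 → -$1,756.50
  Feb: +$524.13 → -$1,232.37
  Mar: +$524.13 → -$708.24
  Apr: +$524.13 − $1,388.28 → -$1,572.39
  May: +$524.13 → -$1,048.26
  Jun: +$524.13 → -$524.13
  Jul: +$524.13 → $0.00
Lowest trial balance = -$1,756.50 (Jan)
Initial deposit = cushion − low point = $1,048.26 − (-$1,756.50) = $2,804.76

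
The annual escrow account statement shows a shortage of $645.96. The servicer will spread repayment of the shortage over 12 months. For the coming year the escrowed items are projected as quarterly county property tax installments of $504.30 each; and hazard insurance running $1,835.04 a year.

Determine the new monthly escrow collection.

County property tax — $504.30 × 4 = $2,017.20 per year
Hazard insurance — $1,835.04 per year
Total annual escrow = $2,017.20 + $1,835.04 = $3,852.24
Monthly escrow = $3,852.24 ÷ 12 = $321.02
Shortage spread = $645.96 ÷ 12 = $53.83/mo
New monthly escrow = $321.02 + $53.83 = $374.85

$374.85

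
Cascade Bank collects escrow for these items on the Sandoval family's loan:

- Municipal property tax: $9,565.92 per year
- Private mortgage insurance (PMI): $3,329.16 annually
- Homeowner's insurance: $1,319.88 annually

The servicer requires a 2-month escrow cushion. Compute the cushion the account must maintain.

Municipal property tax: $9,565.92 annually
Private mortgage insurance (PMI): $3,329.16 annually
Homeowner's insurance: $1,319.88 annually
Total annual escrow = $14,214.96
Monthly = $14,214.96 ÷ 12 = $1,184.58
Reserve = 2 × $1,184.58 = $2,369.16

$2,369.16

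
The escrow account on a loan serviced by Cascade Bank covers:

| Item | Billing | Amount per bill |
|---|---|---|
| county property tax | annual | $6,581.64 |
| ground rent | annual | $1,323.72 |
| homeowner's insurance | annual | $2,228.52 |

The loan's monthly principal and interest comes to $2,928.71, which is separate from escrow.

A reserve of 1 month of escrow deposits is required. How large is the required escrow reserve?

$844.49

County property tax: $6,581.64 annually
Ground rent: $1,323.72 annually
Homeowner's insurance: $2,228.52 annually
Combined annual = $6,581.64 + $1,323.72 + $2,228.52 = $10,133.88
Per month = $10,133.88 / 12 = $844.49
Cushion = 1 × $844.49 = $844.49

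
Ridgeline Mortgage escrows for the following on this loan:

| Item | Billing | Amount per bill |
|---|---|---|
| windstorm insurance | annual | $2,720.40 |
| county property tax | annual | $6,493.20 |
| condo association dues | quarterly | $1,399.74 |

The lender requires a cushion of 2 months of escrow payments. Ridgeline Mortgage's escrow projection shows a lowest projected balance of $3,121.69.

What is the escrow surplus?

$652.93

Windstorm insurance = $2,720.40
County property tax = $6,493.20
Condo association dues = $1,399.74 × 4 = $5,598.96
Yearly total = $2,720.40 + $6,493.20 + $5,598.96 = $14,812.56
Monthly escrow = $14,812.56 ÷ 12 = $1,234.38
Cushion = 2 × $1,234.38 = $2,468.76
Surplus = $3,121.69 − $2,468.76 = $652.93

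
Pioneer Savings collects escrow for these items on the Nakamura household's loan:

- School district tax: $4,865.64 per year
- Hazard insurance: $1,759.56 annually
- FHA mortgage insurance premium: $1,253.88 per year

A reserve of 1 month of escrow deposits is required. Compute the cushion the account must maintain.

School district tax — $4,865.64 per year
Hazard insurance — $1,759.56 per year
FHA mortgage insurance premium — $1,253.88 per year
Yearly total = $7,879.08
Monthly escrow = $7,879.08 ÷ 12 = $656.59
Required cushion = 1 × $656.59 = $656.59

$656.59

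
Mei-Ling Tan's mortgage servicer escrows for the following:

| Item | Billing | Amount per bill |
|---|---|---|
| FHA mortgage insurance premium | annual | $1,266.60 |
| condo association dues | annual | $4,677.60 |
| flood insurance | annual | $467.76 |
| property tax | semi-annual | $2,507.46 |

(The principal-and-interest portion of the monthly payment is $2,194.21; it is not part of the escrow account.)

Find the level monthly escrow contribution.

FHA mortgage insurance premium = $1,266.60 per year
Condo association dues = $4,677.60 per year
Flood insurance = $467.76 per year
Property tax = $2,507.46 × 2 = $5,014.92 per year
Annual escrow total = $1,266.60 + $4,677.60 + $467.76 + $5,014.92 = $11,426.88
Monthly escrow = $11,426.88 / 12 = $952.24

$952.24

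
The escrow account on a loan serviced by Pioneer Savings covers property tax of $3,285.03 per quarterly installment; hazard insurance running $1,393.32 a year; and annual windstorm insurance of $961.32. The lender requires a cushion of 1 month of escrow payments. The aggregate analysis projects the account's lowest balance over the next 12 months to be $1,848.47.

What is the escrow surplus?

Property tax = $3,285.03 × 4 = $13,140.12 per year
Hazard insurance = $1,393.32 per year
Windstorm insurance = $961.32 per year
Total per year = $13,140.12 + $1,393.32 + $961.32 = $15,494.76
Monthly = $15,494.76 / 12 = $1,291.23
Required reserve = 1 × $1,291.23 = $1,291.23
Excess over cushion: $1,848.47 − $1,291.23 = $557.24

$557.24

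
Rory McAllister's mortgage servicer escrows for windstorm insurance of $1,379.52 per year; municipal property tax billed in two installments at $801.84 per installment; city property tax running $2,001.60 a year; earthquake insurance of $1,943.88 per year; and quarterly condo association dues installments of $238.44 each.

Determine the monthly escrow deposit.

Windstorm insurance: $1,379.52 annually
Municipal property tax: $801.84 × 2 = $1,603.68 annually
City property tax: $2,001.60 annually
Earthquake insurance: $1,943.88 annually
Condo association dues: $238.44 × 4 = $953.76 annually
Annual escrow total = $1,379.52 + $1,603.68 + $2,001.60 + $1,943.88 + $953.76 = $7,882.44
Base monthly escrow = $7,882.44 / 12 = $656.87

$656.87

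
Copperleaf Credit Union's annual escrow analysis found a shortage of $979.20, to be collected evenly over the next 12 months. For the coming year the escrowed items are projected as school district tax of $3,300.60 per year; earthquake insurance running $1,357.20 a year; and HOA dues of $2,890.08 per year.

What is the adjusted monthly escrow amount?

School district tax = $3,300.60 annually
Earthquake insurance = $1,357.20 annually
HOA dues = $2,890.08 annually
Annual escrow total = $3,300.60 + $1,357.20 + $2,890.08 = $7,547.88
Per month = $7,547.88 ÷ 12 = $628.99
Shortage spread = $979.20 / 12 = $81.60/mo
Adjusted monthly = $628.99 + $81.60 = $710.59

$710.59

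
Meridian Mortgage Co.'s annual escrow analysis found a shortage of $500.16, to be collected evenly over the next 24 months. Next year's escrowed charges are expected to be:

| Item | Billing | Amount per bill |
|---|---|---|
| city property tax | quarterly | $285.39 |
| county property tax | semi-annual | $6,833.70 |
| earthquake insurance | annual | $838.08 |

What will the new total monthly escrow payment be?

City property tax = $285.39 × 4 = $1,141.56 per year
County property tax = $6,833.70 × 2 = $13,667.40 per year
Earthquake insurance = $838.08 per year
Combined annual = $15,647.04
Per month = $15,647.04 ÷ 12 = $1,303.92
Shortage spread = $500.16 / 24 = $20.84/mo
New monthly escrow = $1,303.92 + $20.84 = $1,324.76

$1,324.76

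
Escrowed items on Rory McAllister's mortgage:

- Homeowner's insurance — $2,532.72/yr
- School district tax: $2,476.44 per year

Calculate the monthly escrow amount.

Homeowner's insurance = $2,532.72 annually
School district tax = $2,476.44 annually
Yearly total = $2,532.72 + $2,476.44 = $5,009.16
Monthly escrow = $5,009.16 ÷ 12 = $417.43

$417.43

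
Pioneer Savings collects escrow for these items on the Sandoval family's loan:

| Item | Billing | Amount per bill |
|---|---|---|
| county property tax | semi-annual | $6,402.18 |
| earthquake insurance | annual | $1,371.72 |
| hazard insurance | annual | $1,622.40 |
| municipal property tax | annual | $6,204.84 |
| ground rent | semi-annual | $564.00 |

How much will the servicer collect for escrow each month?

$1,927.61

County property tax: $6,402.18 × 2 = $12,804.36/yr
Earthquake insurance: $1,371.72/yr
Hazard insurance: $1,622.40/yr
Municipal property tax: $6,204.84/yr
Ground rent: $564.00 × 2 = $1,128.00/yr
Annual escrow total = $12,804.36 + $1,371.72 + $1,622.40 + $6,204.84 + $1,128.00 = $23,131.32
Base monthly escrow = $23,131.32 ÷ 12 = $1,927.61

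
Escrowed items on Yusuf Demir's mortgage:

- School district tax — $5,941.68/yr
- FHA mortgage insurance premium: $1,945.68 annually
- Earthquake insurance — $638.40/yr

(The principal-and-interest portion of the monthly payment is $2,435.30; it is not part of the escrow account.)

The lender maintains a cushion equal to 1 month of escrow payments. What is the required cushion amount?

$710.48

School district tax: $5,941.68/yr
FHA mortgage insurance premium: $1,945.68/yr
Earthquake insurance: $638.40/yr
Total per year = $8,525.76
Base monthly escrow = $8,525.76 ÷ 12 = $710.48
Cushion = 1 × $710.48 = $710.48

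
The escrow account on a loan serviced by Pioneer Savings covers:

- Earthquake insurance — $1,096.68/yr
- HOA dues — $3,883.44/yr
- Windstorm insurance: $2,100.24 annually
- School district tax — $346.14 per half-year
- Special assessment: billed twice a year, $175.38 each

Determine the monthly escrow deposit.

Earthquake insurance — $1,096.68 per year
HOA dues — $3,883.44 per year
Windstorm insurance — $2,100.24 per year
School district tax — $346.14 × 2 = $692.28 per year
Special assessment — $175.38 × 2 = $350.76 per year
Total per year = $1,096.68 + $3,883.44 + $2,100.24 + $692.28 + $350.76 = $8,123.40
Monthly escrow = $8,123.40 / 12 = $676.95

$676.95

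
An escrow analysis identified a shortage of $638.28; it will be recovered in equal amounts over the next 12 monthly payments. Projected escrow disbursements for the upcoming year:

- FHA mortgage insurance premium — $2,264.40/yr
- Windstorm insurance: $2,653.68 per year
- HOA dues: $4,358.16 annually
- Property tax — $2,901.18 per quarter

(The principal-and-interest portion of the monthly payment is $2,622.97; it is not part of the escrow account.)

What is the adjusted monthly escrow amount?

$1,793.27

FHA mortgage insurance premium = $2,264.40 per year
Windstorm insurance = $2,653.68 per year
HOA dues = $4,358.16 per year
Property tax = $2,901.18 × 4 = $11,604.72 per year
Yearly total = $20,880.96
Per month = $20,880.96 / 12 = $1,740.08
Shortage per month = $638.28 ÷ 12 = $53.19
Adjusted monthly = $1,740.08 + $53.19 = $1,793.27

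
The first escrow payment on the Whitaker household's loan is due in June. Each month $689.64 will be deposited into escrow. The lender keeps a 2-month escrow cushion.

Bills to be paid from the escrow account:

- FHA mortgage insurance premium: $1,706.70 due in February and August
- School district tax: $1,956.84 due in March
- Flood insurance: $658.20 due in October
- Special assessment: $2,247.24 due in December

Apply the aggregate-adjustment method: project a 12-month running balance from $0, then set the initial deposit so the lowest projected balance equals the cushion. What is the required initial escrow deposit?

Cushion = 2 × $689.64 = $1,379.28
Trial balance (start $0, +$689.64 each month, − disbursements):
  Jun: +$689.64 → $689.64
  Jul: +$689.64 → $1,379.28
  Aug: +$689.64 − $1,706.70 → $362.22
  Sep: +$689.64 → $1,051.86
  Oct: +$689.64 − $658.20 → $1,083.30
  Nov: +$689.64 → $1,772.94
  Dec: +$689.64 − $2,247.24 → $215.34
  Jan: +$689.64 → $904.98
  Feb: +$689.64 − $1,706.70 → -$112.08
  Mar: +$689.64 − $1,956.84 → -$1,379.28
  Apr: +$689.64 → -$689.64
  May: +$689.64 → $0.00
Lowest trial balance = -$1,379.28 (Mar)
Initial deposit = cushion − low point = $1,379.28 − (-$1,379.28) = $2,758.56

$2,758.56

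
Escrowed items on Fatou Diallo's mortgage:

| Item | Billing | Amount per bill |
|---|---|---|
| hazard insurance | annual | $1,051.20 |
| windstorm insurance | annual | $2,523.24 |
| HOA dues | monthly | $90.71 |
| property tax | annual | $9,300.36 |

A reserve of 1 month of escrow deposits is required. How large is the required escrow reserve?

Hazard insurance — $1,051.20 per year
Windstorm insurance — $2,523.24 per year
HOA dues — $90.71 × 12 = $1,088.52 per year
Property tax — $9,300.36 per year
Combined annual = $1,051.20 + $2,523.24 + $1,088.52 + $9,300.36 = $13,963.32
Monthly escrow = $13,963.32 ÷ 12 = $1,163.61
Cushion = 1 × $1,163.61 = $1,163.61

$1,163.61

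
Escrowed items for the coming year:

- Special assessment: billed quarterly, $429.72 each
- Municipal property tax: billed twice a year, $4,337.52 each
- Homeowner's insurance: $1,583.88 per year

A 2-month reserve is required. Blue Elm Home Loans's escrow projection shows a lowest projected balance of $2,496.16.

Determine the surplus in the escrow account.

Special assessment — $429.72 × 4 = $1,718.88
Municipal property tax — $4,337.52 × 2 = $8,675.04
Homeowner's insurance — $1,583.88
Total annual escrow = $1,718.88 + $8,675.04 + $1,583.88 = $11,977.80
Per month = $11,977.80 ÷ 12 = $998.15
Cushion = 2 × $998.15 = $1,996.30
Excess over cushion: $2,496.16 − $1,996.30 = $499.86

$499.86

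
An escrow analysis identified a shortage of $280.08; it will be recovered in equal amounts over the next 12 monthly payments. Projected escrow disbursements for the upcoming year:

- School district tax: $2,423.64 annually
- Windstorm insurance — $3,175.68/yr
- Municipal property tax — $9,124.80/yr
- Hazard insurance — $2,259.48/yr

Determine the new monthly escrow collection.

$1,438.64

School district tax: $2,423.64 per year
Windstorm insurance: $3,175.68 per year
Municipal property tax: $9,124.80 per year
Hazard insurance: $2,259.48 per year
Total per year = $16,983.60
Monthly escrow = $16,983.60 ÷ 12 = $1,415.30
Monthly shortage recovery: $280.08 ÷ 12 = $23.34
New monthly escrow = $1,415.30 + $23.34 = $1,438.64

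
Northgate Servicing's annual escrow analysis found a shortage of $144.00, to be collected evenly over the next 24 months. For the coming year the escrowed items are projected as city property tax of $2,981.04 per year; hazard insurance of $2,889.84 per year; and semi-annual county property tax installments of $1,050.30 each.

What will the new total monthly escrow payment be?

City property tax: $2,981.04/yr
Hazard insurance: $2,889.84/yr
County property tax: $1,050.30 × 2 = $2,100.60/yr
Annual escrow total = $2,981.04 + $2,889.84 + $2,100.60 = $7,971.48
Per month = $7,971.48 / 12 = $664.29
Shortage per month = $144.00 / 24 = $6.00
Adjusted monthly = $664.29 + $6.00 = $670.29

$670.29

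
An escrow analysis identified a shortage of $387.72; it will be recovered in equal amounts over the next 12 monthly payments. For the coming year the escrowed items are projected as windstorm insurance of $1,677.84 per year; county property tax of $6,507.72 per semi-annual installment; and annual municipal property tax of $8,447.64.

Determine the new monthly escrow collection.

$1,960.72

Windstorm insurance: $1,677.84/yr
County property tax: $6,507.72 × 2 = $13,015.44/yr
Municipal property tax: $8,447.64/yr
Annual escrow total = $23,140.92
Base monthly escrow = $23,140.92 / 12 = $1,928.41
Shortage per month = $387.72 / 12 = $32.31
New monthly escrow = $1,928.41 + $32.31 = $1,960.72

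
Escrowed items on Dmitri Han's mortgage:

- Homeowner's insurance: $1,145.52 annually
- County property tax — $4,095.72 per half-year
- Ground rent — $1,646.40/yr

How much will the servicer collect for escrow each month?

$915.28

Homeowner's insurance = $1,145.52 per year
County property tax = $4,095.72 × 2 = $8,191.44 per year
Ground rent = $1,646.40 per year
Total per year = $10,983.36
Per month = $10,983.36 / 12 = $915.28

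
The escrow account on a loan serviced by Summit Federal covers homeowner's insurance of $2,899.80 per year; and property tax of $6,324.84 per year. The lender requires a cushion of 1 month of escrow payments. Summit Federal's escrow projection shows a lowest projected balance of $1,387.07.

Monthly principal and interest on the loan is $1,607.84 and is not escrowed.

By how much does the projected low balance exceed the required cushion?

$618.35

Homeowner's insurance — $2,899.80
Property tax — $6,324.84
Yearly total = $2,899.80 + $6,324.84 = $9,224.64
Per month = $9,224.64 ÷ 12 = $768.72
Cushion = 1 × $768.72 = $768.72
Excess over cushion: $1,387.07 − $768.72 = $618.35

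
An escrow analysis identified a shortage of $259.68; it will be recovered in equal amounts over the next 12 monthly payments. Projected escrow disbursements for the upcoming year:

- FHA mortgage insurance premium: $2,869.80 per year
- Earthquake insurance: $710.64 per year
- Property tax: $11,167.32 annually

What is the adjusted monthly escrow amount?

FHA mortgage insurance premium = $2,869.80 annually
Earthquake insurance = $710.64 annually
Property tax = $11,167.32 annually
Yearly total = $14,747.76
Monthly = $14,747.76 / 12 = $1,228.98
Shortage per month = $259.68 ÷ 12 = $21.64
Adjusted monthly = $1,228.98 + $21.64 = $1,250.62

$1,250.62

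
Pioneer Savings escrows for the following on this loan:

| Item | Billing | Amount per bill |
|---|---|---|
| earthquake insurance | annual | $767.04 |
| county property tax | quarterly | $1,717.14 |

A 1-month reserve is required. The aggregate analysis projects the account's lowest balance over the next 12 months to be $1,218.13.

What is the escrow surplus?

Earthquake insurance = $767.04
County property tax = $1,717.14 × 4 = $6,868.56
Yearly total = $767.04 + $6,868.56 = $7,635.60
Monthly = $7,635.60 ÷ 12 = $636.30
Cushion = 1 × $636.30 = $636.30
Excess over cushion: $1,218.13 − $636.30 = $581.83

$581.83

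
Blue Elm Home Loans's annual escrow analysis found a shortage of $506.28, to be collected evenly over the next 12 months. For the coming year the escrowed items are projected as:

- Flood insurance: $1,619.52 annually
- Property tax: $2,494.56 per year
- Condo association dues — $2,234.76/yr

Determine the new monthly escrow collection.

$571.26

Flood insurance = $1,619.52
Property tax = $2,494.56
Condo association dues = $2,234.76
Total per year = $6,348.84
Monthly = $6,348.84 ÷ 12 = $529.07
Monthly shortage recovery: $506.28 / 12 = $42.19
New monthly escrow = $529.07 + $42.19 = $571.26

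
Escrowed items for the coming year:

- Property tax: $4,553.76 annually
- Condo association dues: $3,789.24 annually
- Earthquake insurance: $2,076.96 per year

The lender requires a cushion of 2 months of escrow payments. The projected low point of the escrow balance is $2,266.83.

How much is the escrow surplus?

Property tax = $4,553.76/yr
Condo association dues = $3,789.24/yr
Earthquake insurance = $2,076.96/yr
Yearly total = $4,553.76 + $3,789.24 + $2,076.96 = $10,419.96
Per month = $10,419.96 ÷ 12 = $868.33
Required reserve = 2 × $868.33 = $1,736.66
Surplus = $2,266.83 − $1,736.66 = $530.17

$530.17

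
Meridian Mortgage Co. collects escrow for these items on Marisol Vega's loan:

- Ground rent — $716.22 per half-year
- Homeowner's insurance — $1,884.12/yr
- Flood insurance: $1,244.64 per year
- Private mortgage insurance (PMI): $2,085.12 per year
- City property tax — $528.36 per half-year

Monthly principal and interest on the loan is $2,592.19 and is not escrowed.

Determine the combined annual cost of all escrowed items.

Ground rent = $716.22 × 2 = $1,432.44 annually
Homeowner's insurance = $1,884.12 annually
Flood insurance = $1,244.64 annually
Private mortgage insurance (PMI) = $2,085.12 annually
City property tax = $528.36 × 2 = $1,056.72 annually
Combined annual = $7,703.04

$7,703.04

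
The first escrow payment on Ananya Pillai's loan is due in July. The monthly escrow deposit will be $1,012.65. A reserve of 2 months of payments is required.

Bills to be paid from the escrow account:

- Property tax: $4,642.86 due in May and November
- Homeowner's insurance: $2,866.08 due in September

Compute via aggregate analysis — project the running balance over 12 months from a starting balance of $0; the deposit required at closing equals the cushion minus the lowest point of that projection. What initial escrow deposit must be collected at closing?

Cushion = 2 × $1,012.65 = $2,025.30
Trial balance (start $0, +$1,012.65 each month, − disbursements):
  Jul: +$1,012.65 → $1,012.65
  Aug: +$1,012.65 → $2,025.30
  Sep: +$1,012.65 − $2,866.08 → $171.87
  Oct: +$1,012.65 → $1,184.52
  Nov: +$1,012.65 − $4,642.86 → -$2,445.69
  Dec: +$1,012.65 → -$1,433.04
  Jan: +$1,012.65 → -$420.39
  Feb: +$1,012.65 → $592.26
  Mar: +$1,012.65 → $1,604.91
  Apr: +$1,012.65 → $2,617.56
  May: +$1,012.65 − $4,642.86 → -$1,012.65
  Jun: +$1,012.65 → $0.00
Lowest trial balance = -$2,445.69 (Nov)
Initial deposit = cushion − low point = $2,025.30 − (-$2,445.69) = $4,470.99

$4,470.99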